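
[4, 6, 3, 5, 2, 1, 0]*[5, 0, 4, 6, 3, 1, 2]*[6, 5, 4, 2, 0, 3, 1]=[2, 4, 1, 5, 0, 6, 3]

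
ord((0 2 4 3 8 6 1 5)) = 8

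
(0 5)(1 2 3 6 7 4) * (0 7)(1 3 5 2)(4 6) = (0 2 5 7 6)(3 4)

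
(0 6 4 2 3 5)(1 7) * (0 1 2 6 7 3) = (0 7 2)(1 3 5)(4 6)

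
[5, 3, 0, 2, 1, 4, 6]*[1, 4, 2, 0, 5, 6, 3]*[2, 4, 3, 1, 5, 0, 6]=[6, 2, 4, 3, 5, 0, 1]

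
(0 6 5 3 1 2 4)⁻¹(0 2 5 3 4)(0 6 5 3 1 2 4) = (0 6 4 3 1)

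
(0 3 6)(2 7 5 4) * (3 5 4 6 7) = (0 5 6)(2 3 7 4)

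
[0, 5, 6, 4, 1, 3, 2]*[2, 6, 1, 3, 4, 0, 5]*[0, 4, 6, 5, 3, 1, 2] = [6, 0, 1, 3, 2, 5, 4]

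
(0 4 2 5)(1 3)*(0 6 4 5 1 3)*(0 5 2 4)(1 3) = (0 2 3 1 5 6)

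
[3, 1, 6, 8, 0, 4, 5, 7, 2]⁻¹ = [4, 1, 8, 0, 5, 6, 2, 7, 3]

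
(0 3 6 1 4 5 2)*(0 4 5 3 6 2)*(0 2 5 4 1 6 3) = (0 3 5 2 1 4)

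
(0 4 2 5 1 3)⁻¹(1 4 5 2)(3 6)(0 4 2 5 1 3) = (0 6)(1 5 3 2)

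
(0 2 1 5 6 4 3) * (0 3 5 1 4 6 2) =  (2 4 5)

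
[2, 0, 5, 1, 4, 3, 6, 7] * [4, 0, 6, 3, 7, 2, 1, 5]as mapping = [0→6, 1→4, 2→2, 3→0, 4→7, 5→3, 6→1, 7→5]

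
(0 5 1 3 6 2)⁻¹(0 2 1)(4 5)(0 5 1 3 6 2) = (0 3 5)(1 4)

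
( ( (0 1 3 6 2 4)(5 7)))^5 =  (0 4 2 6 3 1)(5 7)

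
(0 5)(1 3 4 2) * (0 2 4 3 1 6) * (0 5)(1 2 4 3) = (1 2 6 5 4 3)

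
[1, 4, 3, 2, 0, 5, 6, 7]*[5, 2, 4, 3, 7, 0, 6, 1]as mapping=[0→2, 1→7, 2→3, 3→4, 4→5, 5→0, 6→6, 7→1]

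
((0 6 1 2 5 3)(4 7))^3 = (0 2)(1 3)(4 7)(5 6)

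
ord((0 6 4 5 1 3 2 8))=8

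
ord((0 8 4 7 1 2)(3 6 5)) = 6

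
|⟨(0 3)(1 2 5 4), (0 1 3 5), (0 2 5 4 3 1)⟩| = 720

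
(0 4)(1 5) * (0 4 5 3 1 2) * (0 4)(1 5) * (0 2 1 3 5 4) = (0 3 4 2)(1 5)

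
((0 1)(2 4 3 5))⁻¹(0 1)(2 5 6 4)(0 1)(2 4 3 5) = (0 1)(2 6 3 4)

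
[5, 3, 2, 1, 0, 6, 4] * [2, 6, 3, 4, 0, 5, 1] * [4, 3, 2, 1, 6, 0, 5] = [0, 6, 1, 5, 2, 3, 4]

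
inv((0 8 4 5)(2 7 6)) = (0 5 4 8)(2 6 7)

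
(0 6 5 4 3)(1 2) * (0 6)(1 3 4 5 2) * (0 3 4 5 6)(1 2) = (0 3)(1 2 4 5 6)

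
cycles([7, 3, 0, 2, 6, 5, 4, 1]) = (0 7 1 3 2) (4 6) 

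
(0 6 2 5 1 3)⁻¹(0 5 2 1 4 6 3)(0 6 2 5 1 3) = (0 6 1 5 3 4 2)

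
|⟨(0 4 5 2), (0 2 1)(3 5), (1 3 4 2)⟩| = 720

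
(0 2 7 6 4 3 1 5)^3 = (0 6 1 2 4 5 7 3)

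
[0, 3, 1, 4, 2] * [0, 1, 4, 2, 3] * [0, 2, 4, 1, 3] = [0, 4, 2, 1, 3]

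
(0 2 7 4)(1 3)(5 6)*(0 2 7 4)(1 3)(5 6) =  (0 7)(2 4)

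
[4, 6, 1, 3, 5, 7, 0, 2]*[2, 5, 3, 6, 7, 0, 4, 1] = [7, 4, 5, 6, 0, 1, 2, 3]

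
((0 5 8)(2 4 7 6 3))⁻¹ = (0 8 5)(2 3 6 7 4)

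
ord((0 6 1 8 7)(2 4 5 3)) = 20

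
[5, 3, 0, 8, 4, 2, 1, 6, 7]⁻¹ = [2, 6, 5, 1, 4, 0, 7, 8, 3]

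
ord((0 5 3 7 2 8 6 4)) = 8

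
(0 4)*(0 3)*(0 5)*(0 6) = (0 4 3 5 6)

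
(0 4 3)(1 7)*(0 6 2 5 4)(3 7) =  (1 3 6 2 5 4 7)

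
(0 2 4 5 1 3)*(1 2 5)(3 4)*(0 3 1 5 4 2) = (0 4 5)(1 2)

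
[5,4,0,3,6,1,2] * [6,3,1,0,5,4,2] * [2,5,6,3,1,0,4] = [1,0,4,2,6,3,5]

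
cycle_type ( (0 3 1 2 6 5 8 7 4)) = 9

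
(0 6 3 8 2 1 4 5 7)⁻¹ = (0 7 5 4 1 2 8 3 6)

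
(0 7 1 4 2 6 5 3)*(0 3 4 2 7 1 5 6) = (0 1 2)(4 7 5)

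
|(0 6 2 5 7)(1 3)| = 10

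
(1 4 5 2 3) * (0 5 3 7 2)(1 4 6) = (0 5)(1 6)(2 7)(3 4)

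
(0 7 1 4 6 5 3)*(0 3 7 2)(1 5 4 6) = (0 2)(1 6 4)(5 7)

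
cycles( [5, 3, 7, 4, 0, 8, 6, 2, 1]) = (0 5 8 1 3 4)(2 7)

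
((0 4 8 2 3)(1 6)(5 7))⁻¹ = (0 3 2 8 4)(1 6)(5 7)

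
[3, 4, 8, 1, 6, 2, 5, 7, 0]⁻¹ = [8, 3, 5, 0, 1, 6, 4, 7, 2]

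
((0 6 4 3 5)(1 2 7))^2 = (0 4 5 6 3)(1 7 2)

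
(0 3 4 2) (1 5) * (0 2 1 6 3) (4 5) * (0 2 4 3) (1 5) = (0 2 4 5 6) (1 3) 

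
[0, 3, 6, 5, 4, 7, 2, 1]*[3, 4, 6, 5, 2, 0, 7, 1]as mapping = [0→3, 1→5, 2→7, 3→0, 4→2, 5→1, 6→6, 7→4]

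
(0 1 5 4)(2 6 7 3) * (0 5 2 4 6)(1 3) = (0 3 4 5 6 7 1 2)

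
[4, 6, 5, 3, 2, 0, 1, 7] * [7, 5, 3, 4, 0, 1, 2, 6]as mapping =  [0→0, 1→2, 2→1, 3→4, 4→3, 5→7, 6→5, 7→6]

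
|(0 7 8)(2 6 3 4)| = 12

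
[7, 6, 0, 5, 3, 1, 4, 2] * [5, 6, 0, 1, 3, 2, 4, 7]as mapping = [0→7, 1→4, 2→5, 3→2, 4→1, 5→6, 6→3, 7→0]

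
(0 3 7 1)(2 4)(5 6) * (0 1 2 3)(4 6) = (2 6 5 4 3 7)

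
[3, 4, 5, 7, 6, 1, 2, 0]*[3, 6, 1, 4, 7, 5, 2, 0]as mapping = [0→4, 1→7, 2→5, 3→0, 4→2, 5→6, 6→1, 7→3]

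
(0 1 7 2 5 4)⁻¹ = (0 4 5 2 7 1)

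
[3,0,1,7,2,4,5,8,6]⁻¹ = [1,2,4,0,5,6,8,3,7]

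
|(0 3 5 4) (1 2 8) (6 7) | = 12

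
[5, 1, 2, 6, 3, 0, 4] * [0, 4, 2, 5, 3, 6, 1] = [6, 4, 2, 1, 5, 0, 3]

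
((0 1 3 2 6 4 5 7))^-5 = (0 2 5 1 6 7 3 4)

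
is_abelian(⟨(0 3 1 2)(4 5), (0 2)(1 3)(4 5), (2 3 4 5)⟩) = no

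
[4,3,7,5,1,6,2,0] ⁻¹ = [7,4,6,1,0,3,5,2] 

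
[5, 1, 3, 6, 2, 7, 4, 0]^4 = [5, 1, 2, 3, 4, 7, 6, 0]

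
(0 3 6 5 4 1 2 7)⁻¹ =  (0 7 2 1 4 5 6 3)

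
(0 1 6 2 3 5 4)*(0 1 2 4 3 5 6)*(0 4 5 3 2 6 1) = (0 6 5 2 3 1 4)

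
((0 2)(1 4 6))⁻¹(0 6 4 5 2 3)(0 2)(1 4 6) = (0 3 2 1 6 5)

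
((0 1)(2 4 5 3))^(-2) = (2 5)(3 4)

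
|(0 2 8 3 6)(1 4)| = 10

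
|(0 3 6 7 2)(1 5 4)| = 15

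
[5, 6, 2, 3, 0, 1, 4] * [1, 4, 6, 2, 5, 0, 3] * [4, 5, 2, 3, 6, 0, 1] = [4, 3, 1, 2, 5, 6, 0]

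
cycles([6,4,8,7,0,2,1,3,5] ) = (0 6 1 4)(2 8 5)(3 7)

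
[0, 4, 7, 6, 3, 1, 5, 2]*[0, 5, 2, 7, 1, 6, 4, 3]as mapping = [0→0, 1→1, 2→3, 3→4, 4→7, 5→5, 6→6, 7→2]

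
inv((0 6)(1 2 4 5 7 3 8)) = (0 6)(1 8 3 7 5 4 2)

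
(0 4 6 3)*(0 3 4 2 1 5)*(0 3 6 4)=(0 2 1 5 3 6)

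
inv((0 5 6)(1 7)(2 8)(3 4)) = (0 6 5)(1 7)(2 8)(3 4)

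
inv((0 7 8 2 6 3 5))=(0 5 3 6 2 8 7)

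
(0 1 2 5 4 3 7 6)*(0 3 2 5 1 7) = (0 7 6 3)(1 5 4 2)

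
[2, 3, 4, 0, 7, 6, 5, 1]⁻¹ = [3, 7, 0, 1, 2, 6, 5, 4]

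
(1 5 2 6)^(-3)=(1 5 2 6)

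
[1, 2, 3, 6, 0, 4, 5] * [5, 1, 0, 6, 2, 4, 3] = [1, 0, 6, 3, 5, 2, 4] 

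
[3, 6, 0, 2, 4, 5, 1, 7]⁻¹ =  [2, 6, 3, 0, 4, 5, 1, 7]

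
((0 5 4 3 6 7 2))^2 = (0 4 6 2 5 3 7)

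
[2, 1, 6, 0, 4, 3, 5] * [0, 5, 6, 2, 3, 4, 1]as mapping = [0→6, 1→5, 2→1, 3→0, 4→3, 5→2, 6→4]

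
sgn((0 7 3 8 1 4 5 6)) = -1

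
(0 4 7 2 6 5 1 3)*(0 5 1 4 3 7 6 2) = (0 3 5 4 6 1 7)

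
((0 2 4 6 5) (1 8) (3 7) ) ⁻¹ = (0 5 6 4 2) (1 8) (3 7) 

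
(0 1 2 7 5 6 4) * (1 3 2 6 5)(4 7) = (0 3 2 4)(1 6 7)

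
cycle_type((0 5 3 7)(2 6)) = 2.4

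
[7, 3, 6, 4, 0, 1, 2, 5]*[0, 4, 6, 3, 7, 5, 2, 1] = [1, 3, 2, 7, 0, 4, 6, 5]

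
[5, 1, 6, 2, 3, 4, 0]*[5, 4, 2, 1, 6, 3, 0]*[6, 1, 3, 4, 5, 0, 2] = [4, 5, 6, 3, 1, 2, 0]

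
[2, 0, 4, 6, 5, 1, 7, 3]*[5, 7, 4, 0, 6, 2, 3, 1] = [4, 5, 6, 3, 2, 7, 1, 0]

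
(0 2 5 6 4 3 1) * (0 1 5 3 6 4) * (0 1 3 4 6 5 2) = (1 3 2 4 5 6)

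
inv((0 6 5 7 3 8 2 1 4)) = (0 4 1 2 8 3 7 5 6)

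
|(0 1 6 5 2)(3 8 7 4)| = 20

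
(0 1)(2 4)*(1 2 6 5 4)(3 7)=(0 2 1)(3 7)(4 6 5)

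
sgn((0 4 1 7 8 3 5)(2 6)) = -1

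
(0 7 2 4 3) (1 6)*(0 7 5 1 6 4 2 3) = (0 5 1 4) (3 7) 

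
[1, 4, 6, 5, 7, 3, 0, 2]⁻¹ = [6, 0, 7, 5, 1, 3, 2, 4]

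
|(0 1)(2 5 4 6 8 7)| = 6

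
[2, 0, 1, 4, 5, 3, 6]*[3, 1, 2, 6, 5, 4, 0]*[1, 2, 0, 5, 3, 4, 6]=[0, 5, 2, 4, 3, 6, 1]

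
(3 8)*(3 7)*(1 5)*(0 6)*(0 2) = (0 6 2)(1 5)(3 8 7)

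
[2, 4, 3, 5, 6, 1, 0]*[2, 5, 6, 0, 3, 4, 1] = [6, 3, 0, 4, 1, 5, 2]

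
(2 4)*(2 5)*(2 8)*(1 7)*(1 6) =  (1 7 6)(2 4 5 8)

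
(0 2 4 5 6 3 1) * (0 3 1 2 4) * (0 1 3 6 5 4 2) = (0 2 1 6 3)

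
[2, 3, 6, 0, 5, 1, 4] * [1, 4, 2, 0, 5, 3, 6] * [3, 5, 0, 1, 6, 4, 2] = [0, 3, 2, 5, 1, 6, 4]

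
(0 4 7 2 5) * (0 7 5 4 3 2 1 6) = (0 3 2 4 5 7 1 6)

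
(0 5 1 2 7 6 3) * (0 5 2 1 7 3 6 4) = (0 2 3 5 7 4)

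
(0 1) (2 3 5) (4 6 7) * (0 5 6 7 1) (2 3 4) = (1 5 3 6) (2 4 7) 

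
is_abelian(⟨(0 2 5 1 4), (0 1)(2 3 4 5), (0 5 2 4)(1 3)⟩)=no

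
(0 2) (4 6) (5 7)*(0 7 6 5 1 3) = (0 2 7 1 3) (4 5 6) 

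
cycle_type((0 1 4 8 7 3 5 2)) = 8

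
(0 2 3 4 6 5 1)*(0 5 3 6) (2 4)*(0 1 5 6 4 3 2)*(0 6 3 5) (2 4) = (0 5) (1 3 6 4) 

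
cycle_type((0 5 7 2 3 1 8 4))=8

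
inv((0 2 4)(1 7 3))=(0 4 2)(1 3 7)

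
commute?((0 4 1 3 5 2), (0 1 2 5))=no:(0 4 1 3 5 2)*(0 1 2 5)=(0 4 2 1 3), (0 1 2 5)*(0 4 1 3 5 2)=(0 3 5 4 1)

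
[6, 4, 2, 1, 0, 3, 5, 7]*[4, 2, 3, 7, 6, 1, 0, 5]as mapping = [0→0, 1→6, 2→3, 3→2, 4→4, 5→7, 6→1, 7→5]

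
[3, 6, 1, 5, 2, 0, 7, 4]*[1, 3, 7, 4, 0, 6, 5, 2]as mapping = [0→4, 1→5, 2→3, 3→6, 4→7, 5→1, 6→2, 7→0]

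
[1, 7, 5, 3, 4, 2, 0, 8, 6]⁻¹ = [6, 0, 5, 3, 4, 2, 8, 1, 7]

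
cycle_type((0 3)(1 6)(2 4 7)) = 2^2.3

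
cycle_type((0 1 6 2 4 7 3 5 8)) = 9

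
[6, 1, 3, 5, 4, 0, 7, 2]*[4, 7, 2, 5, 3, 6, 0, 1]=[0, 7, 5, 6, 3, 4, 1, 2]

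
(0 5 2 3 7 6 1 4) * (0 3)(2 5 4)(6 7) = (0 4 3 6 1 2)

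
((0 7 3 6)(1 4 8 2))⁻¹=(0 6 3 7)(1 2 8 4)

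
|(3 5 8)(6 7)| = 6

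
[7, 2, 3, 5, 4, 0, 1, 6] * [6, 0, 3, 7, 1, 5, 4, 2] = [2, 3, 7, 5, 1, 6, 0, 4]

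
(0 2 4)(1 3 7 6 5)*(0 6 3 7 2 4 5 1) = (0 4 6 1 7 3 2 5)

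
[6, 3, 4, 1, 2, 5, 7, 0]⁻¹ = [7, 3, 4, 1, 2, 5, 0, 6]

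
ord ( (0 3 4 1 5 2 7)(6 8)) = 14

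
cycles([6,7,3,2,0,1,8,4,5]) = (0 6 8 5 1 7 4)(2 3)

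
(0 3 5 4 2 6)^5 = (0 6 2 4 5 3)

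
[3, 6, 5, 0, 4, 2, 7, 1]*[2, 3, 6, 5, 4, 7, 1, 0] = [5, 1, 7, 2, 4, 6, 0, 3]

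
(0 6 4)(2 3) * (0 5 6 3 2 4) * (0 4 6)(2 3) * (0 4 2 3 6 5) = (0 3 5 4)(2 6)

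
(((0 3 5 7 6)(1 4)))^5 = (1 4)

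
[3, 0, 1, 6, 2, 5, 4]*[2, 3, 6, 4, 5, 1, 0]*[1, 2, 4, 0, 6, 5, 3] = [6, 4, 0, 1, 3, 2, 5]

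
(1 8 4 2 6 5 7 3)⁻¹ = (1 3 7 5 6 2 4 8)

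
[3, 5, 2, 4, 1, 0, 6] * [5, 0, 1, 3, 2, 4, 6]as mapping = [0→3, 1→4, 2→1, 3→2, 4→0, 5→5, 6→6]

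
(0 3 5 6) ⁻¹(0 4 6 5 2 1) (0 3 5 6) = (0 6 2 1 3 4) 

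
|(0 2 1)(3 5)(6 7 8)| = 6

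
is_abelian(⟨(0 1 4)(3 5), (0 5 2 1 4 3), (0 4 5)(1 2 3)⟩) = no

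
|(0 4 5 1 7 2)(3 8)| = 6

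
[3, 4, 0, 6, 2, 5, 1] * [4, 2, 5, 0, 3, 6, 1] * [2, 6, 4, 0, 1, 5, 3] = [2, 0, 1, 6, 5, 3, 4]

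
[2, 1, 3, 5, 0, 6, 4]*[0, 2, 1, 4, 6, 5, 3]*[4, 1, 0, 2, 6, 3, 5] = [1, 0, 6, 3, 4, 2, 5]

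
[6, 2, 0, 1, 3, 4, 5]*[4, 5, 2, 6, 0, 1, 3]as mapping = [0→3, 1→2, 2→4, 3→5, 4→6, 5→0, 6→1]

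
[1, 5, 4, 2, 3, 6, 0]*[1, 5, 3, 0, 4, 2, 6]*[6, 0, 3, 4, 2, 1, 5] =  [1, 3, 2, 4, 6, 5, 0]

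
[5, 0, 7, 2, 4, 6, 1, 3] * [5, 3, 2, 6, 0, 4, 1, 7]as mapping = [0→4, 1→5, 2→7, 3→2, 4→0, 5→1, 6→3, 7→6]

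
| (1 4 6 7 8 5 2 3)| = 8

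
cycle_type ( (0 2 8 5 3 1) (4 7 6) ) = 3.6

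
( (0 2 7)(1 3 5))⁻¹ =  (0 7 2)(1 5 3)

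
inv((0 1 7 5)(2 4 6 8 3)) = (0 5 7 1)(2 3 8 6 4)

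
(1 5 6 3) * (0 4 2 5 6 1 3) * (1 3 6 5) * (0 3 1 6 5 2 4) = (1 2 6 3 5) 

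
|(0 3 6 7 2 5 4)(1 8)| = 14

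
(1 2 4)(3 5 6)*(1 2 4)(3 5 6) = (1 4 2)(3 6 5)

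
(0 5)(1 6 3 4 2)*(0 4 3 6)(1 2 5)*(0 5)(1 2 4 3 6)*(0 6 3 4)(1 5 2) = (0 1 2)(4 6 5)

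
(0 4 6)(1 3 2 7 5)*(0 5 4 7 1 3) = (0 7 4 6 5 3 2 1)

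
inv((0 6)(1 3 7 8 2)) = (0 6)(1 2 8 7 3)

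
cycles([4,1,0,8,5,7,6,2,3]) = (0 4 5 7 2)(3 8)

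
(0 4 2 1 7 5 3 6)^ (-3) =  (0 5 2 6 7 4 3 1)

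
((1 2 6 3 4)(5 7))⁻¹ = (1 4 3 6 2)(5 7)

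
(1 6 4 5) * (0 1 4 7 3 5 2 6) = (0 1) (2 6 7 3 5 4) 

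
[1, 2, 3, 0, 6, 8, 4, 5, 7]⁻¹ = [3, 0, 1, 2, 6, 7, 4, 8, 5]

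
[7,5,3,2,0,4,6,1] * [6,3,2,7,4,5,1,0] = [0,5,7,2,6,4,1,3]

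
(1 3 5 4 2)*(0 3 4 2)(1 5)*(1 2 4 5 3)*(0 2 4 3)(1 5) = (0 5 3 4 2)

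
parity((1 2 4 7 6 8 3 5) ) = odd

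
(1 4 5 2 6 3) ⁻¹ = (1 3 6 2 5 4) 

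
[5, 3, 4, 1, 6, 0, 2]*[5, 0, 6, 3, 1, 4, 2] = [4, 3, 1, 0, 2, 5, 6]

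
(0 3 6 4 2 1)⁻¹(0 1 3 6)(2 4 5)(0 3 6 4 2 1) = (0 6 4 3)(1 2 5)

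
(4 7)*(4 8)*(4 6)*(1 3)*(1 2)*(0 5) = (0 5)(1 3 2)(4 7 8 6)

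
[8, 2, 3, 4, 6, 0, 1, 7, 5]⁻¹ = [5, 6, 1, 2, 3, 8, 4, 7, 0]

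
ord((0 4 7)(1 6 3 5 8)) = 15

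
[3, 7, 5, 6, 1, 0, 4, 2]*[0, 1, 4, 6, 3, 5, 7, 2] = [6, 2, 5, 7, 1, 0, 3, 4]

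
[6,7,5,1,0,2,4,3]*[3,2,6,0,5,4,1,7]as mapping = [0→1,1→7,2→4,3→2,4→3,5→6,6→5,7→0]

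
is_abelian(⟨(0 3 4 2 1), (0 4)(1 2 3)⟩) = no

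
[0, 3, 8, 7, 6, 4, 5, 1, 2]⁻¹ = [0, 7, 8, 1, 5, 6, 4, 3, 2]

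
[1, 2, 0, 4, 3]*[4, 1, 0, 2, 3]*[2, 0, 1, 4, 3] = [0, 2, 3, 4, 1]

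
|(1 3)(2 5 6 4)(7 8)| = 4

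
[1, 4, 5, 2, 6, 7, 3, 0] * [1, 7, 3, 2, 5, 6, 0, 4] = [7, 5, 6, 3, 0, 4, 2, 1]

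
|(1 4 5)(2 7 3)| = 3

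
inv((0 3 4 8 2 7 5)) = (0 5 7 2 8 4 3)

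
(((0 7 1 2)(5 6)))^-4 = ()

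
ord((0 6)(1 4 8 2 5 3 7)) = 14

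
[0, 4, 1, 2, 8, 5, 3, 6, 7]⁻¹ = [0, 2, 3, 6, 1, 5, 7, 8, 4]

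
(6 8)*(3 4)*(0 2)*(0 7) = (0 2 7)(3 4)(6 8)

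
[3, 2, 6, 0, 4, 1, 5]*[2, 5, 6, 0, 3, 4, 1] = [0, 6, 1, 2, 3, 5, 4]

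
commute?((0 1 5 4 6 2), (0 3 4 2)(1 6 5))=no:(0 1 5 4 6 2) * (0 3 4 2)(1 6 5)=(0 6)(2 3 4 5), (0 3 4 2)(1 6 5) * (0 1 5 4 6 2)=(0 3 6 4)(1 2)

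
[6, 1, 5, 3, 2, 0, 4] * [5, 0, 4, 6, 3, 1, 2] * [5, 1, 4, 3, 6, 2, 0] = [4, 5, 1, 0, 6, 2, 3]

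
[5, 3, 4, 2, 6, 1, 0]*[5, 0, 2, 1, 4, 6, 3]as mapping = [0→6, 1→1, 2→4, 3→2, 4→3, 5→0, 6→5]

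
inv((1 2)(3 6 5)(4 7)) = (1 2)(3 5 6)(4 7)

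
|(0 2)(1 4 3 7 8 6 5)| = 14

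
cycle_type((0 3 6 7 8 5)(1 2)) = 2.6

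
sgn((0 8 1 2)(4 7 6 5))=1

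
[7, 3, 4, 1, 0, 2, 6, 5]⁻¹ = [4, 3, 5, 1, 2, 7, 6, 0]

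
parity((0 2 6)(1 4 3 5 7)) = even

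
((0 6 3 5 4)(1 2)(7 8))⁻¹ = (0 4 5 3 6)(1 2)(7 8)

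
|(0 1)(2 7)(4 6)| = 2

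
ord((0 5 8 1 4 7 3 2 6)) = 9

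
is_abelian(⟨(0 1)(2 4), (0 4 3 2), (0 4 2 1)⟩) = no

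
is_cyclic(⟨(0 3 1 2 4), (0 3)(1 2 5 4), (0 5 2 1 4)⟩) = no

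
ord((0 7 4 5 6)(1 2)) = 10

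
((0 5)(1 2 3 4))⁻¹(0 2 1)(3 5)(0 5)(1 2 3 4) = (0 4)(2 5 3)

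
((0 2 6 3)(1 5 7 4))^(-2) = (0 6)(1 7)(2 3)(4 5)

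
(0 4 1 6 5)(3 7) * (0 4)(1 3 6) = (3 7 6 5 4)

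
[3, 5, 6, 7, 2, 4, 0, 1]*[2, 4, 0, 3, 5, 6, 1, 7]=[3, 6, 1, 7, 0, 5, 2, 4]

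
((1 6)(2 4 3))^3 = (1 6)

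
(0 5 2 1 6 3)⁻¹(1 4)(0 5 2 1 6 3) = (4 6)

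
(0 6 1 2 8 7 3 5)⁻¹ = (0 5 3 7 8 2 1 6)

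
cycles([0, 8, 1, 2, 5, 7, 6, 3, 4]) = (1 8 4 5 7 3 2)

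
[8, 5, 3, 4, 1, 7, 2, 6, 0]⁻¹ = [8, 4, 6, 2, 3, 1, 7, 5, 0]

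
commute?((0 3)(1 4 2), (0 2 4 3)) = no:(0 3)(1 4 2)*(0 2 4 3) = (1 3 2), (0 2 4 3)*(0 3)(1 4 2) = (0 1 4)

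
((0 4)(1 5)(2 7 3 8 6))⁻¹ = (0 4)(1 5)(2 6 8 3 7)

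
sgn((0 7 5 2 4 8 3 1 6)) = 1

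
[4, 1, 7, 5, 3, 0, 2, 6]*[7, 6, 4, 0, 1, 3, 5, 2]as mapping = [0→1, 1→6, 2→2, 3→3, 4→0, 5→7, 6→4, 7→5]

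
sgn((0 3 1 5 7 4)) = -1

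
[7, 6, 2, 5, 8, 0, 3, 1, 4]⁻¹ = [5, 7, 2, 6, 8, 3, 1, 0, 4]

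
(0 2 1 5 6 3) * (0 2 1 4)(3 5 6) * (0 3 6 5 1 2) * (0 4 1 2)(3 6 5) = (1 3 4 6 2)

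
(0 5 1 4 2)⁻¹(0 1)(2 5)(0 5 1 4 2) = (0 1)(4 5)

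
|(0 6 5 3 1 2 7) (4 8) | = 14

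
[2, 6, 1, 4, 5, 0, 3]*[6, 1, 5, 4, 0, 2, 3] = [5, 3, 1, 0, 2, 6, 4]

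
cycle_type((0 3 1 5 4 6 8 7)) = 8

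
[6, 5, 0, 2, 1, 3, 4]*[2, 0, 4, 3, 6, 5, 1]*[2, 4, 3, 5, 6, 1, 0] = [4, 1, 3, 6, 2, 5, 0]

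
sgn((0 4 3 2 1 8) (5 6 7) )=-1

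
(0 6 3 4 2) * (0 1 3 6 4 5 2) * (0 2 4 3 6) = (0 3 5 4 2 1 6)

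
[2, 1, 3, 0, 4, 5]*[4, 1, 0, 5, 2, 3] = [0, 1, 5, 4, 2, 3]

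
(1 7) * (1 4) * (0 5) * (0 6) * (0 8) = (0 5 6 8)(1 7 4)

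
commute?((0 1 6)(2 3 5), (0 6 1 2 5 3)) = no:(0 1 6)(2 3 5)*(0 6 1 2 5 3) = (0 2), (0 6 1 2 5 3)*(0 1 6)(2 3 5) = (1 3)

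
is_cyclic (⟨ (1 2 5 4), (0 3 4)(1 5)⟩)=no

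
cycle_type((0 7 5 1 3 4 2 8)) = 8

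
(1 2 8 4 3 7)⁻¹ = (1 7 3 4 8 2)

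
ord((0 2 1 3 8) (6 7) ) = 10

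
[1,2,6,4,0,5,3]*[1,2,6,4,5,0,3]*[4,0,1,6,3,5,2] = [1,2,6,5,0,4,3]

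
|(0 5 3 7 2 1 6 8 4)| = 9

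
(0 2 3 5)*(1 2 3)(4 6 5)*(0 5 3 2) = (0 2 1)(3 4 6)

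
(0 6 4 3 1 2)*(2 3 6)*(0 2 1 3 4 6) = (0 1 4) 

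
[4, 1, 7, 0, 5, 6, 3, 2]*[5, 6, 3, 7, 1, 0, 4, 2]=[1, 6, 2, 5, 0, 4, 7, 3]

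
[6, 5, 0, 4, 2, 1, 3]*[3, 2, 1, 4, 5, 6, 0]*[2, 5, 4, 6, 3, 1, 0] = [2, 0, 6, 1, 5, 4, 3]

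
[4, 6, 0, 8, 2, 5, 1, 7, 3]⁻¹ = [2, 6, 4, 8, 0, 5, 1, 7, 3]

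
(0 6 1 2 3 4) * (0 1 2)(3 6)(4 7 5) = (0 3 7 5 4 1)(2 6)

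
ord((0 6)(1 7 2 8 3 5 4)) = 14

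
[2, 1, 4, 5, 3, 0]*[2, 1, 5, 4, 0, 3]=[5, 1, 0, 3, 4, 2]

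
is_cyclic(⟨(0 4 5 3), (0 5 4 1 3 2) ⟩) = no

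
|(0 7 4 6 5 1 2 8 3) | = 9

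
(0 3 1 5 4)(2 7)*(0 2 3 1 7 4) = (0 1 5)(2 4)(3 7)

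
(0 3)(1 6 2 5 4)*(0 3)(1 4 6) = (2 5 6)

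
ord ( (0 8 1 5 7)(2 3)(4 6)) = 10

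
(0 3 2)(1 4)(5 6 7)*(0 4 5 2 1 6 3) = (1 5 3)(2 4 6 7)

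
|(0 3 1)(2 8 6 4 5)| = 15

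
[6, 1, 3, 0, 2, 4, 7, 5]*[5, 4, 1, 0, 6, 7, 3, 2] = [3, 4, 0, 5, 1, 6, 2, 7]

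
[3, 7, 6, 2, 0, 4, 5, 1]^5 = [4, 7, 3, 0, 5, 6, 2, 1]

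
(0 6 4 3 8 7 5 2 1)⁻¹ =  (0 1 2 5 7 8 3 4 6)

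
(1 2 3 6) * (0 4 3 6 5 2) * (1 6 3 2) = (0 4 2 3 5 1)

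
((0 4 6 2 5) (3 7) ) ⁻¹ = (0 5 2 6 4) (3 7) 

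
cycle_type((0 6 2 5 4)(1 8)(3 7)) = 2^2.5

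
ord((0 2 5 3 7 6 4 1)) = 8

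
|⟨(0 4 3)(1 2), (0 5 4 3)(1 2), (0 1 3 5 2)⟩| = 720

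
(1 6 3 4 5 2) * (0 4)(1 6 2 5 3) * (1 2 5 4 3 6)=(0 3)(1 5 4 6 2)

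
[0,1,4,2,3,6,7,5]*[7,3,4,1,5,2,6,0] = [7,3,5,4,1,6,0,2]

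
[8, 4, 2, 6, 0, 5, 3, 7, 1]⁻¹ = [4, 8, 2, 6, 1, 5, 3, 7, 0]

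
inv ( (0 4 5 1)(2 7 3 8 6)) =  (0 1 5 4)(2 6 8 3 7)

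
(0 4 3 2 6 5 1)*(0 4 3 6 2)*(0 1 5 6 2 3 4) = (0 4 2 3 1)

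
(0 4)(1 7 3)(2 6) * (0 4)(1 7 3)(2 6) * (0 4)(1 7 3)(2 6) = (0 4)(2 6)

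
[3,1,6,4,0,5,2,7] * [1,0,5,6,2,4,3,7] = [6,0,3,2,1,4,5,7]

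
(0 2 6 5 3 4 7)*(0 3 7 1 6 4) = (0 2 4 1 6 5 7 3)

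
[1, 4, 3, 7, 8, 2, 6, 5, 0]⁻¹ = [8, 0, 5, 2, 1, 7, 6, 3, 4]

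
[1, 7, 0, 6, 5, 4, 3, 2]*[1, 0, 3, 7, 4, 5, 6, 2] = [0, 2, 1, 6, 5, 4, 7, 3]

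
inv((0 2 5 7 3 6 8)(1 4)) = (0 8 6 3 7 5 2)(1 4)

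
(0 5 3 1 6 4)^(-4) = (0 3 6)(1 4 5)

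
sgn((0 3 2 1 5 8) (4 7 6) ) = -1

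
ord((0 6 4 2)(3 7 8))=12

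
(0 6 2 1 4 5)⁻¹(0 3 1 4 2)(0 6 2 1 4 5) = (1 6 3 4 5)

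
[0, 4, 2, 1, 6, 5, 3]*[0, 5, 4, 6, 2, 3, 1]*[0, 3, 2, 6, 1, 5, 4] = [0, 2, 1, 5, 3, 6, 4]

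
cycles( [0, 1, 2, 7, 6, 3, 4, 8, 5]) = (3 7 8 5)(4 6)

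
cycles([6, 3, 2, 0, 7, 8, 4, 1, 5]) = (0 6 4 7 1 3)(5 8)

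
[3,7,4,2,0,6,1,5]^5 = [3,7,4,2,0,6,1,5]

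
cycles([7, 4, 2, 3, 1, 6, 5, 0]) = (0 7) (1 4) (5 6) 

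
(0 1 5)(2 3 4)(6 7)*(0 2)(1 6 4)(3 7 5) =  (0 6 5 2 7 4)(1 3)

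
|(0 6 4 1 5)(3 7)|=10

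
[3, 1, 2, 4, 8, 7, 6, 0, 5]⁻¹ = [7, 1, 2, 0, 3, 8, 6, 5, 4]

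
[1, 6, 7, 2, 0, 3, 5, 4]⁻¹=[4, 0, 3, 5, 7, 6, 1, 2]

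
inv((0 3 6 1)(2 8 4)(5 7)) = (0 1 6 3)(2 4 8)(5 7)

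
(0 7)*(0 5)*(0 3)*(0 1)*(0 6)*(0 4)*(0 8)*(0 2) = (0 7 5 3 1 6 4 8 2)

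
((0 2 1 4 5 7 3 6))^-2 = (0 3 5 1)(2 6 7 4)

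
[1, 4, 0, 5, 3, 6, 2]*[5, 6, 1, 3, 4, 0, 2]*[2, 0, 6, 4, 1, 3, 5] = [5, 1, 3, 2, 4, 6, 0]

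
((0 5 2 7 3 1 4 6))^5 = (0 1 2 6 3 5 4 7)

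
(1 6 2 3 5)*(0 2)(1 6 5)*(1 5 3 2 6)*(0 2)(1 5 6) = (0 1 3 6 2)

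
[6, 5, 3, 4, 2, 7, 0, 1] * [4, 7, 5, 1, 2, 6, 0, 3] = [0, 6, 1, 2, 5, 3, 4, 7]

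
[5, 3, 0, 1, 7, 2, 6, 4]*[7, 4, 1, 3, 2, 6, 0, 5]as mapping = [0→6, 1→3, 2→7, 3→4, 4→5, 5→1, 6→0, 7→2]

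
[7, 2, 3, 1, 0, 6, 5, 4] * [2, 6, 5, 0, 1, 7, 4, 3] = [3, 5, 0, 6, 2, 4, 7, 1]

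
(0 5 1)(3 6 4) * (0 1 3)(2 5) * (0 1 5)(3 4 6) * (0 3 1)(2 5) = (0 5 4)(1 2 3)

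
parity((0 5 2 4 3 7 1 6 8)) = even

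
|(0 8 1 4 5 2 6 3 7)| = 9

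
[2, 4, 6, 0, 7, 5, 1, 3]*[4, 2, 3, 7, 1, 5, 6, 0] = [3, 1, 6, 4, 0, 5, 2, 7]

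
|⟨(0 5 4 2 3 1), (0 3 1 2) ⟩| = 120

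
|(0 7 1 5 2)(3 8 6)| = 15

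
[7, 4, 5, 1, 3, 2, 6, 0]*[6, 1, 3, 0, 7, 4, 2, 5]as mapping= [0→5, 1→7, 2→4, 3→1, 4→0, 5→3, 6→2, 7→6]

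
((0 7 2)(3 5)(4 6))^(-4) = (0 2 7)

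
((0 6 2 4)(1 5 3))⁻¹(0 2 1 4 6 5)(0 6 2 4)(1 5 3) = (0 2 3 6 4 5)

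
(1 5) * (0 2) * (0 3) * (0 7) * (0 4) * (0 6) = (0 2 3 7 4 6)(1 5)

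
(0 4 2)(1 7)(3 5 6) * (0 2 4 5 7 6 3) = (0 5 3 7 1 6)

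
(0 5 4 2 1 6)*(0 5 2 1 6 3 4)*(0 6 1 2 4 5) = (0 4 2 1 3 5 6) 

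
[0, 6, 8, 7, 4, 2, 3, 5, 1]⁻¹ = [0, 8, 5, 6, 4, 7, 1, 3, 2]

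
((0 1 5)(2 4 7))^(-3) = ()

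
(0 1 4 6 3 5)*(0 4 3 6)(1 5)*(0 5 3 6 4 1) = (0 3)(1 6 4 5)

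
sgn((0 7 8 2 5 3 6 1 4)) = 1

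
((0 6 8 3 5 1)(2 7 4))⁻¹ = (0 1 5 3 8 6)(2 4 7)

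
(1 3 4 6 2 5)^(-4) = (1 4 2)(3 6 5)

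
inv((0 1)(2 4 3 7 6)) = (0 1)(2 6 7 3 4)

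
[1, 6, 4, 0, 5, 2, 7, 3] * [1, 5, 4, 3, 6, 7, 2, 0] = [5, 2, 6, 1, 7, 4, 0, 3]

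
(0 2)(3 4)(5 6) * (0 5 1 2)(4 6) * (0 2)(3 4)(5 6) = (0 2 6 1)(3 5)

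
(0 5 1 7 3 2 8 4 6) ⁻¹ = (0 6 4 8 2 3 7 1 5) 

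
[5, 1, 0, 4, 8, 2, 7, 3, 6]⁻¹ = [2, 1, 5, 7, 3, 0, 8, 6, 4]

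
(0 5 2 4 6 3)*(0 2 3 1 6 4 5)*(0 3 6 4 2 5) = (0 3 5 6 1 4 2)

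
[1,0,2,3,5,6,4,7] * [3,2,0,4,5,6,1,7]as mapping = [0→2,1→3,2→0,3→4,4→6,5→1,6→5,7→7]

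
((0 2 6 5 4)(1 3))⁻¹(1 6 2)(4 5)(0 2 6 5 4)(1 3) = (0 4)(3 5 6)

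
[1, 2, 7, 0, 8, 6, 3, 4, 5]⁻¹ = [3, 0, 1, 6, 7, 8, 5, 2, 4]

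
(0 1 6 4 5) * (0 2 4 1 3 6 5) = (0 3 6 1 5 2 4)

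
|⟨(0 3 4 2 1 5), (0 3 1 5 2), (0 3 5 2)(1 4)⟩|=720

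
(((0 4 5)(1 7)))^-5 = (0 4 5)(1 7)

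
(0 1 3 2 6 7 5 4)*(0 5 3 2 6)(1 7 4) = (0 7 3 6 4 5 1 2)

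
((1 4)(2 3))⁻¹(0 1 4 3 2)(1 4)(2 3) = (0 4 1 2 3)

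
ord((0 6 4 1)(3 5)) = 4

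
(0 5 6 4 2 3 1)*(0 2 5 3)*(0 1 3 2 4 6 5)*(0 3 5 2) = (1 4 3 5 2)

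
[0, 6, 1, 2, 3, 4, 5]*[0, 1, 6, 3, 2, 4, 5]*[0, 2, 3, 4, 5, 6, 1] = [0, 6, 2, 1, 4, 3, 5]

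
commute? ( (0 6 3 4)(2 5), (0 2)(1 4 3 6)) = no: (0 6 3 4)(2 5)*(0 2)(1 4 3 6) = (0 1 4 2 5), (0 2)(1 4 3 6)*(0 6 3 4)(2 5) = (0 5 2 6 1)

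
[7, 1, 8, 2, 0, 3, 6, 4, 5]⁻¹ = [4, 1, 3, 5, 7, 8, 6, 0, 2]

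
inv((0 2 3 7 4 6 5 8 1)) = (0 1 8 5 6 4 7 3 2)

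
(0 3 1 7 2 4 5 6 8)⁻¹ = (0 8 6 5 4 2 7 1 3)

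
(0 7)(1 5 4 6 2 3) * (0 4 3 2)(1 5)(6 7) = (0 6)(3 5)(4 7)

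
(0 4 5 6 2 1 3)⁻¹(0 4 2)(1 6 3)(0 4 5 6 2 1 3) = (0 3 2)(1 4 5)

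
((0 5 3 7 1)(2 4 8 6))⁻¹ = (0 1 7 3 5)(2 6 8 4)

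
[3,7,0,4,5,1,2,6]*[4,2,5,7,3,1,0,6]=[7,6,4,3,1,2,5,0]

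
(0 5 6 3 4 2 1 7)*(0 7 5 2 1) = (0 2) (1 5 6 3 4) 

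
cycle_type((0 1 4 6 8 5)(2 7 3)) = 3.6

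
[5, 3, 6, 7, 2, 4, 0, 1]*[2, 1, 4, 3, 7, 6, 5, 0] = [6, 3, 5, 0, 4, 7, 2, 1]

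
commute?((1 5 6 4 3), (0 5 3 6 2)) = no:(1 5 6 4 3) * (0 5 3 6 2) = (0 5 2)(1 3)(4 6), (0 5 3 6 2) * (1 5 6 4 3) = (0 6 2)(1 5)(3 4)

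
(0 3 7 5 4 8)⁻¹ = (0 8 4 5 7 3)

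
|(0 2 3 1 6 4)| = 6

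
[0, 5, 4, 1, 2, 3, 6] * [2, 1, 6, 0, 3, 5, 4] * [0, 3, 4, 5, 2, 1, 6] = [4, 1, 5, 3, 6, 0, 2]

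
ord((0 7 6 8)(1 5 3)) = 12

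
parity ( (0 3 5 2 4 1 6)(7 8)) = odd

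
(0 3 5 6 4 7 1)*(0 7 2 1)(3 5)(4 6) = (0 5 4 2 1 7)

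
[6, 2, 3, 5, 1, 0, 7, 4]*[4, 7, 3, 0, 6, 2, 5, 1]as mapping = [0→5, 1→3, 2→0, 3→2, 4→7, 5→4, 6→1, 7→6]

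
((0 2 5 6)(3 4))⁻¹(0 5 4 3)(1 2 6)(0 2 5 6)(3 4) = (0 1 5)(2 6 3 4)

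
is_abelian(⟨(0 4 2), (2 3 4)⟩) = no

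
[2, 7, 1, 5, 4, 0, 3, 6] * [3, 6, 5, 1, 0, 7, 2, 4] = [5, 4, 6, 7, 0, 3, 1, 2] 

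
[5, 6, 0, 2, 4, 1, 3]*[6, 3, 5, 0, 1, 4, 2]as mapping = [0→4, 1→2, 2→6, 3→5, 4→1, 5→3, 6→0]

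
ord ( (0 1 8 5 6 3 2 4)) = 8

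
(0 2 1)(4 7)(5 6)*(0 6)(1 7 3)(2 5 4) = (0 5)(1 6 4 3)(2 7)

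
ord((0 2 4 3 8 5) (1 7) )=6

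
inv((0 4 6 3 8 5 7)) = (0 7 5 8 3 6 4)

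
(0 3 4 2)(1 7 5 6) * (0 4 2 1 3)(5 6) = (1 7 6 3 2 4)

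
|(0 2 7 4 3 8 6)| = 7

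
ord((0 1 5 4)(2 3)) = 4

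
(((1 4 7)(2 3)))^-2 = (1 4 7)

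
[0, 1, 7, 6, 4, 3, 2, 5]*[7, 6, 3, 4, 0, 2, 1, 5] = [7, 6, 5, 1, 0, 4, 3, 2]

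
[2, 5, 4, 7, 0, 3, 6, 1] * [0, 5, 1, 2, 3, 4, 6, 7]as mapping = [0→1, 1→4, 2→3, 3→7, 4→0, 5→2, 6→6, 7→5]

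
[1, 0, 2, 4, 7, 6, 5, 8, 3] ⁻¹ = [1, 0, 2, 8, 3, 6, 5, 4, 7] 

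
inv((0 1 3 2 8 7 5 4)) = (0 4 5 7 8 2 3 1)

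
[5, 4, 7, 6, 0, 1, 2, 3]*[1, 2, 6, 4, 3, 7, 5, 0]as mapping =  [0→7, 1→3, 2→0, 3→5, 4→1, 5→2, 6→6, 7→4]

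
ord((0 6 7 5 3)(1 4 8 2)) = 20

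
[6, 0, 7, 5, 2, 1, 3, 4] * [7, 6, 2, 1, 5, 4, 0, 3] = [0, 7, 3, 4, 2, 6, 1, 5]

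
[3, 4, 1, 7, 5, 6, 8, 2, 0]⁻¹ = [8, 2, 7, 0, 1, 4, 5, 3, 6]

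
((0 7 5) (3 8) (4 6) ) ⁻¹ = (0 5 7) (3 8) (4 6) 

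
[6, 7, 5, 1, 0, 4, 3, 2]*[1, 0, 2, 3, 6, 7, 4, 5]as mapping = [0→4, 1→5, 2→7, 3→0, 4→1, 5→6, 6→3, 7→2]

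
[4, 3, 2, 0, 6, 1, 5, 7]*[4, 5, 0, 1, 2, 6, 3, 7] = [2, 1, 0, 4, 3, 5, 6, 7]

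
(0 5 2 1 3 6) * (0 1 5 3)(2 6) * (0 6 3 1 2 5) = (0 1 6 2)(3 5)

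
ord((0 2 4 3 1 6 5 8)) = 8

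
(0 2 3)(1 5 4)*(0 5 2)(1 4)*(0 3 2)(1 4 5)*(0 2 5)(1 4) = (0 3 4)(1 2 5)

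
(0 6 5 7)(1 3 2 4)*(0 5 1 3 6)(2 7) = (1 6)(2 4 3 7 5)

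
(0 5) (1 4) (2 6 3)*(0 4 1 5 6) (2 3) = (0 6 2) (4 5) 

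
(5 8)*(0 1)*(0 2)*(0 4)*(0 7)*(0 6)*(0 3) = (0 1 2 4 7 6 3)(5 8)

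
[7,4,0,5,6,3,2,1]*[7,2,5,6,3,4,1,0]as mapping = [0→0,1→3,2→7,3→4,4→1,5→6,6→5,7→2]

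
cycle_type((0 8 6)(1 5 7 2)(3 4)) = 2.3.4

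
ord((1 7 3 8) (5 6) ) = 4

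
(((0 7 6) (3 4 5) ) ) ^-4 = (0 6 7) (3 5 4) 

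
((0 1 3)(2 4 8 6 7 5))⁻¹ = (0 3 1)(2 5 7 6 8 4)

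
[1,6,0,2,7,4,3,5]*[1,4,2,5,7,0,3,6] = [4,3,1,2,6,7,5,0]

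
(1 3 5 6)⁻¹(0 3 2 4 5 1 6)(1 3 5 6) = (0 5 2 4 6 3 1)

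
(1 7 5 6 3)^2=(1 5 3 7 6)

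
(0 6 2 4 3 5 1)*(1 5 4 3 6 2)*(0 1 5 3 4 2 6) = (0 6 5 3 2 4)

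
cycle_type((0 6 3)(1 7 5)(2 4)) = 2.3^2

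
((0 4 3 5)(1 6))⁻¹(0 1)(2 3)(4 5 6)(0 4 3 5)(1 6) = (0 1 3)(2 5)(4 6)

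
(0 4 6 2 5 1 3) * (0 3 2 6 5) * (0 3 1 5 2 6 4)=(1 6 4 2 3)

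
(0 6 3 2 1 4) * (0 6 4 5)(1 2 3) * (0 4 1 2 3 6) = (0 1 5 4)(2 3 6)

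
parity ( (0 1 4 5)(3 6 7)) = odd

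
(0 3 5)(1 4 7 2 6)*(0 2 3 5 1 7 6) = (0 5 2)(1 4 6 7 3)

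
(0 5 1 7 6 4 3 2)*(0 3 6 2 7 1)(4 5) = (0 4 6 5)(2 3 7)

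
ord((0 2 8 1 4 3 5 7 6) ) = 9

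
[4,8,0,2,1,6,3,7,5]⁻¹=[2,4,3,6,0,8,5,7,1]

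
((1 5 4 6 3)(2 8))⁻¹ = (1 3 6 4 5)(2 8)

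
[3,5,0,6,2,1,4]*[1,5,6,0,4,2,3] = [0,2,1,3,6,5,4] 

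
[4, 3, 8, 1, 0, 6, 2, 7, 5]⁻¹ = [4, 3, 6, 1, 0, 8, 5, 7, 2]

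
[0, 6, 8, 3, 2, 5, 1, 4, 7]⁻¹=[0, 6, 4, 3, 7, 5, 1, 8, 2]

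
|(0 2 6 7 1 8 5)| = 7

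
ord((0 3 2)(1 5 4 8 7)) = 15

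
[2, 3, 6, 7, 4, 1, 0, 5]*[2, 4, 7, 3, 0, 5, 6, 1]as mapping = [0→7, 1→3, 2→6, 3→1, 4→0, 5→4, 6→2, 7→5]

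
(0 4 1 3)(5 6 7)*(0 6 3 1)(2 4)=(0 2 4)(3 6 7 5)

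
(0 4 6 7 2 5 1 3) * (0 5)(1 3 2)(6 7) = (0 4 7 1 2)(3 5)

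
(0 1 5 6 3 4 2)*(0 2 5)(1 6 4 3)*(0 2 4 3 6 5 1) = (0 5 3 6)(1 2 4)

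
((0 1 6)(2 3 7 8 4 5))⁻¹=(0 6 1)(2 5 4 8 7 3)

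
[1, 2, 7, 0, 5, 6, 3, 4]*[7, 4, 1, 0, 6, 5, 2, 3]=[4, 1, 3, 7, 5, 2, 0, 6]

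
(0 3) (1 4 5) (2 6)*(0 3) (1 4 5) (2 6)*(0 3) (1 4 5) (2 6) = (0 3) (2 6) 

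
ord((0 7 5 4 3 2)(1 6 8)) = 6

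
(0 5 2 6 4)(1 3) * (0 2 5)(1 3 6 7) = (1 6 4 2 7)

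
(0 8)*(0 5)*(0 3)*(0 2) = (0 8 5 3 2)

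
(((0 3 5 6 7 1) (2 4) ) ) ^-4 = (0 5 7) (1 3 6) 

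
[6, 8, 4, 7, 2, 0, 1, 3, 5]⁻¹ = [5, 6, 4, 7, 2, 8, 0, 3, 1]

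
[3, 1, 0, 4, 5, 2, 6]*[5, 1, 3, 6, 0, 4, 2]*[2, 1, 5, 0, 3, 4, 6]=[6, 1, 4, 2, 3, 0, 5]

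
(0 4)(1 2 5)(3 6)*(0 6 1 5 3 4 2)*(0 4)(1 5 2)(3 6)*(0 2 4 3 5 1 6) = (0 6 2)(1 3)(4 5)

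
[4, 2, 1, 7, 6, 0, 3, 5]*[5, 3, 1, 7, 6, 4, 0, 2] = [6, 1, 3, 2, 0, 5, 7, 4]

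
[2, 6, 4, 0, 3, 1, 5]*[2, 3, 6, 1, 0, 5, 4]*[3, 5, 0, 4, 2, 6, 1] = [1, 2, 3, 0, 5, 4, 6]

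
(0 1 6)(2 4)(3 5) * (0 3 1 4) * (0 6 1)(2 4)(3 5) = (0 2 6 5)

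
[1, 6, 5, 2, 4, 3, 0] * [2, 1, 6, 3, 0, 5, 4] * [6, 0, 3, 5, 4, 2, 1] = [0, 4, 2, 1, 6, 5, 3]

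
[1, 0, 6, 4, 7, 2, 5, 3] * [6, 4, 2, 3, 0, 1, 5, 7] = [4, 6, 5, 0, 7, 2, 1, 3]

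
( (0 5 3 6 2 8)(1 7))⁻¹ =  (0 8 2 6 3 5)(1 7)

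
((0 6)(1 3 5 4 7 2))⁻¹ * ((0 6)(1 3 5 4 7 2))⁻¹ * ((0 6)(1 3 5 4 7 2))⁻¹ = (0 6)(1 4)(2 5)(3 7)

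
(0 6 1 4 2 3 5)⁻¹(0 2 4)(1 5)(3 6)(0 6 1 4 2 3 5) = (0 4)(1 5)(2 6 3)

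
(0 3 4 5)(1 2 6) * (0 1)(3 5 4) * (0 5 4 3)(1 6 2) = (0 4 3)(5 6)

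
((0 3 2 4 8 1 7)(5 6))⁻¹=(0 7 1 8 4 2 3)(5 6)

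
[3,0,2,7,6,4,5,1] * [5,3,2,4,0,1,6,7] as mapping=[0→4,1→5,2→2,3→7,4→6,5→0,6→1,7→3] 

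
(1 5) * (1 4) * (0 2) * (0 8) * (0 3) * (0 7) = (0 2 8 3 7)(1 5 4)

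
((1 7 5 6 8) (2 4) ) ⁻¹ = (1 8 6 5 7) (2 4) 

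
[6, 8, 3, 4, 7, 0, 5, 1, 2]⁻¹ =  [5, 7, 8, 2, 3, 6, 0, 4, 1]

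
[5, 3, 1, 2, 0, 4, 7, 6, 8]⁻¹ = [4, 2, 3, 1, 5, 0, 7, 6, 8]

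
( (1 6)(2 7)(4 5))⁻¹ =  (1 6)(2 7)(4 5)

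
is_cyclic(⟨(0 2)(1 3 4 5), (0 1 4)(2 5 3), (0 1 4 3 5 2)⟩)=no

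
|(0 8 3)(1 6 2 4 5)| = 15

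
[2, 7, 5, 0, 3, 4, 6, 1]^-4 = [2, 1, 5, 0, 3, 4, 6, 7]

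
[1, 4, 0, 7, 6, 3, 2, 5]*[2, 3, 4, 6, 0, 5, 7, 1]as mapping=[0→3, 1→0, 2→2, 3→1, 4→7, 5→6, 6→4, 7→5]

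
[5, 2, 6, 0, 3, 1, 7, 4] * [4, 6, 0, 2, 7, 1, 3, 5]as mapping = [0→1, 1→0, 2→3, 3→4, 4→2, 5→6, 6→5, 7→7]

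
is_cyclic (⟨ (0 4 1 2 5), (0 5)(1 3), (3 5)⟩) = no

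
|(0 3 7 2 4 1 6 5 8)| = 9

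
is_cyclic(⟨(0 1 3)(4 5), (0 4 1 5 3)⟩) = no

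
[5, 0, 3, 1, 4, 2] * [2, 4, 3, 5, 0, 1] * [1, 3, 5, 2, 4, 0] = [3, 5, 0, 4, 1, 2]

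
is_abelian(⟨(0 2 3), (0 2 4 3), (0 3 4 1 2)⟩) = no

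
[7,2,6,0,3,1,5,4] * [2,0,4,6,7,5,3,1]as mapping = [0→1,1→4,2→3,3→2,4→6,5→0,6→5,7→7]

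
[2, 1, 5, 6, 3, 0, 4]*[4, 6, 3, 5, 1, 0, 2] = [3, 6, 0, 2, 5, 4, 1]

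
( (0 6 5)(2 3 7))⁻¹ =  (0 5 6)(2 7 3)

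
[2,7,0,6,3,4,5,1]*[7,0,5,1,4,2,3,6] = [5,6,7,3,1,4,2,0]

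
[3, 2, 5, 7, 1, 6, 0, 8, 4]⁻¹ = [6, 4, 1, 0, 8, 2, 5, 3, 7]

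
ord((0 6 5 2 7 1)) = 6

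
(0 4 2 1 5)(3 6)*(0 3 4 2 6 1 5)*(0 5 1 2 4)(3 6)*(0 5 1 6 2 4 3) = (0 3 4)(2 6 5)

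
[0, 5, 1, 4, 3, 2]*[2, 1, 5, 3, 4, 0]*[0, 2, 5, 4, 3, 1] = [5, 0, 2, 3, 4, 1]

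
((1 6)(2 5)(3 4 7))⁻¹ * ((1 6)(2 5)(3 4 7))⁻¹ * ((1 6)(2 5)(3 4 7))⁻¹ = (1 6)(2 5)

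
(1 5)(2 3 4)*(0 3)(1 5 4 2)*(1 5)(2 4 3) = (0 2)(1 3 4 5)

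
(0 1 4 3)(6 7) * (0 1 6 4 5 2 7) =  (0 6)(1 5 2 7 4 3)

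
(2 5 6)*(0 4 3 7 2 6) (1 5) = (0 4 3 7 2 1 5) 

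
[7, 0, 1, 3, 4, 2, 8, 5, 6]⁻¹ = [1, 2, 5, 3, 4, 7, 8, 0, 6]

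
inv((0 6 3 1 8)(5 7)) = (0 8 1 3 6)(5 7)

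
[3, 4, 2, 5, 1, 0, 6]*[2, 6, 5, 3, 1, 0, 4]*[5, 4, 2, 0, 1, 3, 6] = [0, 4, 3, 5, 6, 2, 1]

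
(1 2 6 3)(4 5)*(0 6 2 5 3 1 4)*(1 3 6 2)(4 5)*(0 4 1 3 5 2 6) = (0 6 5 4)(2 3)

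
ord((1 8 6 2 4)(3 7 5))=15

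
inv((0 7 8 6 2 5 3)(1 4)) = (0 3 5 2 6 8 7)(1 4)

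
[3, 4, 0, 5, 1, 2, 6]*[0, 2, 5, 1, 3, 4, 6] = [1, 3, 0, 4, 2, 5, 6]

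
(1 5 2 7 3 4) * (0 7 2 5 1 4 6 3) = (0 7) (3 6) 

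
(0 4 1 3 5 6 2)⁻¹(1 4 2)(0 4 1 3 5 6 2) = (0 3 1)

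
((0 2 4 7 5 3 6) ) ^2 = (0 4 5 6 2 7 3) 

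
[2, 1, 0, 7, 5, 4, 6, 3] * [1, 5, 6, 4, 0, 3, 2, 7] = [6, 5, 1, 7, 3, 0, 2, 4]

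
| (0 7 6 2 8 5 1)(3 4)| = 14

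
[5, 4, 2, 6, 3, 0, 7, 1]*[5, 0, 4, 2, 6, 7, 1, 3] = [7, 6, 4, 1, 2, 5, 3, 0]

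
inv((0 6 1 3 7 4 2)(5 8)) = (0 2 4 7 3 1 6)(5 8)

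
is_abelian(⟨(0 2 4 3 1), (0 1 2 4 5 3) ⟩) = no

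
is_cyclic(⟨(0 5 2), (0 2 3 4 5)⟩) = no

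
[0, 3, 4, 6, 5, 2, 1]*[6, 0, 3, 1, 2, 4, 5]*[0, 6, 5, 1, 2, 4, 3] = [3, 6, 5, 4, 2, 1, 0]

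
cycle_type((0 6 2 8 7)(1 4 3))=3.5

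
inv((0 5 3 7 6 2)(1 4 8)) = (0 2 6 7 3 5)(1 8 4)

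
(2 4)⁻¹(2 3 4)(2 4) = (2 4 3)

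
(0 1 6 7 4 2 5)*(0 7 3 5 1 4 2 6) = (0 4 6 3 5 7 2 1)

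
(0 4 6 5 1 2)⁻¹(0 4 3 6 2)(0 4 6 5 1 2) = (0 4 6 3 5)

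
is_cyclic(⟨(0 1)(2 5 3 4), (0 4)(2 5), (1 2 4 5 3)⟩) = no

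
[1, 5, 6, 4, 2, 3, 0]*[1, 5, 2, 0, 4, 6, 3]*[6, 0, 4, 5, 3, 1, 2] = [1, 2, 5, 3, 4, 6, 0]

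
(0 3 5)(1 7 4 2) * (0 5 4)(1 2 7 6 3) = (0 1 6 3 4 7)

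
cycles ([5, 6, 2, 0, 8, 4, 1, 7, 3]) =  (0 5 4 8 3)(1 6)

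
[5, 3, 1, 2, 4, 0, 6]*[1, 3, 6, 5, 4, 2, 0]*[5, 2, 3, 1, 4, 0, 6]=[3, 0, 1, 6, 4, 2, 5]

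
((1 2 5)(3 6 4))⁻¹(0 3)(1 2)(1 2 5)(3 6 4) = (0 6)(2 5)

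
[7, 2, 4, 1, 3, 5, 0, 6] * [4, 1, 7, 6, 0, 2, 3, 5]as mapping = [0→5, 1→7, 2→0, 3→1, 4→6, 5→2, 6→4, 7→3]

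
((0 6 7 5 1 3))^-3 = (0 5)(1 6)(3 7)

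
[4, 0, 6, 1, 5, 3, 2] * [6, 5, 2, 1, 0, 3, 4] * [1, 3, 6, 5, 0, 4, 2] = [1, 2, 0, 4, 5, 3, 6]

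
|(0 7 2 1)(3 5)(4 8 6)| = 12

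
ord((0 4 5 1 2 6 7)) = 7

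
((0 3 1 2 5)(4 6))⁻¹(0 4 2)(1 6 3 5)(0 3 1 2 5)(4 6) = (0 2 4 1)(3 6 5)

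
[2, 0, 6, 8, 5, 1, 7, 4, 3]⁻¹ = [1, 5, 0, 8, 7, 4, 2, 6, 3]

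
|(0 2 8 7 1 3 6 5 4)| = 9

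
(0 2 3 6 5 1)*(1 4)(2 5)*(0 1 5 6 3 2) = (0 6)(4 5)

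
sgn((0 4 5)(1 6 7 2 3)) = 1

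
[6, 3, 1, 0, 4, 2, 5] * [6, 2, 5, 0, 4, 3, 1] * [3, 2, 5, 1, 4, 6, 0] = [2, 3, 5, 0, 4, 6, 1]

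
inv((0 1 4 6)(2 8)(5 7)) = (0 6 4 1)(2 8)(5 7)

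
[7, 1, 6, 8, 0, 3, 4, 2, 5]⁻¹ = [4, 1, 7, 5, 6, 8, 2, 0, 3]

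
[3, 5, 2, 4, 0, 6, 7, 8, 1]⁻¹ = [4, 8, 2, 0, 3, 1, 5, 6, 7]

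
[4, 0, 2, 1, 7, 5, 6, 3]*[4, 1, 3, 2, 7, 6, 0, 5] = [7, 4, 3, 1, 5, 6, 0, 2]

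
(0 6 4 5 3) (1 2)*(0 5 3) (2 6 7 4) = (0 7 4 3 5) (1 6 2) 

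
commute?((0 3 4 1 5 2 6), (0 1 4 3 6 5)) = no:(0 3 4 1 5 2 6)*(0 1 4 3 6 5) = (0 6 1)(2 5), (0 1 4 3 6 5)*(0 3 4 1 5 2 6) = (0 5 3)(2 6)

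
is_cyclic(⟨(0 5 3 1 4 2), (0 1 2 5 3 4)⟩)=no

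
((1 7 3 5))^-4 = ()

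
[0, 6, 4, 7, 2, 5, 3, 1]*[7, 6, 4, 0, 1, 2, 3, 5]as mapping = [0→7, 1→3, 2→1, 3→5, 4→4, 5→2, 6→0, 7→6]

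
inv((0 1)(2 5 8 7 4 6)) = (0 1)(2 6 4 7 8 5)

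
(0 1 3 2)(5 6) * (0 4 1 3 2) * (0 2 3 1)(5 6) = (0 1 3 2 4)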